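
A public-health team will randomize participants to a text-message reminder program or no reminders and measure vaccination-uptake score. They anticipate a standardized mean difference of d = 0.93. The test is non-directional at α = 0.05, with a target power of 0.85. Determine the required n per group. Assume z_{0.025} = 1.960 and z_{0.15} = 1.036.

For two independent groups with equal n: n = 2·((z_{α/2} + z_β) / d)².
z_{α/2} + z_β = 1.960 + 1.036 = 2.996.
n = 2 × (2.996 / 0.93)² = 2 × 3.222² = 2 × 10.38 = 20.8.
Round up to the next whole participant.

n = 21 per group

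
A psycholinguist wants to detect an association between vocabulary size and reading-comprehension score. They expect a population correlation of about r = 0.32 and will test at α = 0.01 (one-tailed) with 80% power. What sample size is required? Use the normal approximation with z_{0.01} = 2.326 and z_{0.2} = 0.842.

n = 95

Fisher's z: C = ½·ln((1+r)/(1−r)) = ½·ln(1.9412) = 0.3316.
n = ((z_{α} + z_β)/C)² + 3.
(2.326 + 0.842) / 0.3316 = 3.168 / 0.3316 = 9.554.
n = 9.554² + 3 = 91.27 + 3 = 94.3.
Round up.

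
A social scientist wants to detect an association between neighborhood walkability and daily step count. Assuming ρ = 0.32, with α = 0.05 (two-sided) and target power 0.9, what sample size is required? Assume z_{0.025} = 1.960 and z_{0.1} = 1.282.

Fisher's z: C = ½·ln((1+r)/(1−r)) = ½·ln(1.9412) = 0.3316.
n = ((z_{α/2} + z_β)/C)² + 3.
(1.960 + 1.282) / 0.3316 = 3.242 / 0.3316 = 9.777.
n = 9.777² + 3 = 95.59 + 3 = 98.6.
Round up.

n = 99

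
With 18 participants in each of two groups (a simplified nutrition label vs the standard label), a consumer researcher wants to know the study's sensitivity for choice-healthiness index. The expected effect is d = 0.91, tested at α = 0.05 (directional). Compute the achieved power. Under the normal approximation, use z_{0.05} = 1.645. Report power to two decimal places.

power ≈ 0.86

For two equal groups, power = Φ(d·√(n/2) − z_{α}).
d·√(n/2) = 0.91 × √(18/2) = 0.91 × 3.000 = 2.730.
z_β = 2.730 − 1.645 = 1.085.
Power = Φ(1.085) = 0.861.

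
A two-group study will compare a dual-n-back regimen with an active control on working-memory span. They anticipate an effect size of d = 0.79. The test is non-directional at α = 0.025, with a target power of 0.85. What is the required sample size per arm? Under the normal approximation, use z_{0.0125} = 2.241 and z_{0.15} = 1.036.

For two independent groups with equal n: n = 2·((z_{α/2} + z_β) / d)².
z_{α/2} + z_β = 2.241 + 1.036 = 3.277.
n = 2 × (3.277 / 0.79)² = 2 × 4.148² = 2 × 17.21 = 34.4.
Round up to the next whole participant.

n = 35 per group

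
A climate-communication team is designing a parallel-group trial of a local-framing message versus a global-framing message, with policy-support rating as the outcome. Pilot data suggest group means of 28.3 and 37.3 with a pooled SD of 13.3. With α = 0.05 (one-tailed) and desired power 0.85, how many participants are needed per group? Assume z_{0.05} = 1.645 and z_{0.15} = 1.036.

n = 32 per group

Cohen's d = |M₁ − M₂| / SD_pooled = |28.3 − 37.3| / 13.3 = 9.0 / 13.3 = 0.677.
For two independent groups with equal n: n = 2·((z_{α} + z_β) / d)².
z_{α} + z_β = 1.645 + 1.036 = 2.681.
n = 2 × (2.681 / 0.677)² = 2 × 3.960² = 2 × 15.68 = 31.4.
Round up to the next whole participant.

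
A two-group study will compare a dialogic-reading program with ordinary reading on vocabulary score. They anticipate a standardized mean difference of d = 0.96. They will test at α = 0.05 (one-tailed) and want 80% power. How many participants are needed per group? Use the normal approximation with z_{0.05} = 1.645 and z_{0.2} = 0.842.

n = 14 per group

For two independent groups with equal n: n = 2·((z_{α} + z_β) / d)².
z_{α} + z_β = 1.645 + 0.842 = 2.487.
n = 2 × (2.487 / 0.96)² = 2 × 2.591² = 2 × 6.71 = 13.4.
Round up to the next whole participant.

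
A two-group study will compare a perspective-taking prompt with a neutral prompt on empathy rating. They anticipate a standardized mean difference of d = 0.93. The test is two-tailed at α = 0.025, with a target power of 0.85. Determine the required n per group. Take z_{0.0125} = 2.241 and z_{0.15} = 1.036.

For two independent groups with equal n: n = 2·((z_{α/2} + z_β) / d)².
z_{α/2} + z_β = 2.241 + 1.036 = 3.277.
n = 2 × (3.277 / 0.93)² = 2 × 3.524² = 2 × 12.42 = 24.8.
Round up to the next whole participant.

n = 25 per group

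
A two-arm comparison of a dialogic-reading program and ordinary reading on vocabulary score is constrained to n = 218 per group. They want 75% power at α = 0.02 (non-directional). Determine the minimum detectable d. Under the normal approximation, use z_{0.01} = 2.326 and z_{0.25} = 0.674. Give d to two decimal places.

d_min ≈ 0.29

For two independent groups of n = 218 each: d_min = (z_{α/2} + z_β)·√(2/n).
z-sum = 2.326 + 0.674 = 3.000.
d_min = 3.000 × √(2/218) = 3.000 × 0.0958 = 0.287.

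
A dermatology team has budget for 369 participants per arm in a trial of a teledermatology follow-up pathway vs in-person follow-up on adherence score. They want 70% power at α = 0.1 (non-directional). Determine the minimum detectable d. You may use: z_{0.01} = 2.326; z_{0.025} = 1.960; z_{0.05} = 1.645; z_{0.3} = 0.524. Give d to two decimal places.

For two independent groups of n = 369 each: d_min = (z_{α/2} + z_β)·√(2/n).
z-sum = 1.645 + 0.524 = 2.169.
d_min = 2.169 × √(2/369) = 2.169 × 0.0736 = 0.160.

d_min ≈ 0.16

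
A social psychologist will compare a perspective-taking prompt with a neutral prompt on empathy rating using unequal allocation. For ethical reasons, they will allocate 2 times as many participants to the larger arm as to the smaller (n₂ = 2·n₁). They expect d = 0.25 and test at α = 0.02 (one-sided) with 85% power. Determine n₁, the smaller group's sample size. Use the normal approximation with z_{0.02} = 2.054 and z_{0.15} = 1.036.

n₁ = 230

With allocation ratio k = n₂/n₁ = 2, Var(x̄₁−x̄₂) = σ²(1/n₁ + 1/(k·n₁)) = σ²·(k+1)/(k·n₁).
So n₁ = (1 + 1/k)·((z_{α} + z_β)/d)² = 1.500 × (3.090/0.25)².
n₁ = 1.500 × 152.77 = 229.2.
Round up: n₁ = 230, giving n₂ = 2 × 230 = 460.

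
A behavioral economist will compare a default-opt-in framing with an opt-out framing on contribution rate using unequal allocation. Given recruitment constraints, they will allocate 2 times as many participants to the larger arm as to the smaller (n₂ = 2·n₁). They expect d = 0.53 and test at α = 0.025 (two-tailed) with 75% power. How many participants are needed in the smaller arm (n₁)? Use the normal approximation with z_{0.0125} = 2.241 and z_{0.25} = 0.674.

With allocation ratio k = n₂/n₁ = 2, Var(x̄₁−x̄₂) = σ²(1/n₁ + 1/(k·n₁)) = σ²·(k+1)/(k·n₁).
So n₁ = (1 + 1/k)·((z_{α/2} + z_β)/d)² = 1.500 × (2.915/0.53)².
n₁ = 1.500 × 30.25 = 45.4.
Round up: n₁ = 46, giving n₂ = 2 × 46 = 92.

n₁ = 46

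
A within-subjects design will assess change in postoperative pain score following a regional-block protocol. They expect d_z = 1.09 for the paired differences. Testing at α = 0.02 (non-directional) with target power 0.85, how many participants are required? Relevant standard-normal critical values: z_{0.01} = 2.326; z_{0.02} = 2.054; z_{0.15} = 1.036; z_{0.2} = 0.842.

n = 10 pairs

For a paired (one-sample on differences) test: n = ((z_{α/2} + z_β) / d)².
z_{α/2} + z_β = 2.326 + 1.036 = 3.362.
n = (3.362 / 1.09)² = 3.084² = 9.51.
Round up.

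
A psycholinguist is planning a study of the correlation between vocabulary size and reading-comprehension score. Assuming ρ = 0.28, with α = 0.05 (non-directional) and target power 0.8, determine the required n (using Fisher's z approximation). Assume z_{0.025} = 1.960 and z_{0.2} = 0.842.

n = 98

Fisher's z: C = ½·ln((1+r)/(1−r)) = ½·ln(1.7778) = 0.2877.
n = ((z_{α/2} + z_β)/C)² + 3.
(1.960 + 0.842) / 0.2877 = 2.802 / 0.2877 = 9.739.
n = 9.739² + 3 = 94.85 + 3 = 97.9.
Round up.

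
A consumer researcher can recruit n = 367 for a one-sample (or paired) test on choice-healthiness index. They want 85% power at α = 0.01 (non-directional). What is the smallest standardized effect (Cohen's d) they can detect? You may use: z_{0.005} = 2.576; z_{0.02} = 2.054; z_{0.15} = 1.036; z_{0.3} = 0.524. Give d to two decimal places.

d_min ≈ 0.19

For a single sample (or paired design) of n = 367: d_min = (z_{α/2} + z_β)/√n.
z-sum = 2.576 + 1.036 = 3.612.
d_min = 3.612 / √367 = 3.612 / 19.157 = 0.189.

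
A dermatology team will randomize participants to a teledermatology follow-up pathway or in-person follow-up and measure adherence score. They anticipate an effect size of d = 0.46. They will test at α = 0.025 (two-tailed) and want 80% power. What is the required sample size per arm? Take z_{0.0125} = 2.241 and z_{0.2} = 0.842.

For two independent groups with equal n: n = 2·((z_{α/2} + z_β) / d)².
z_{α/2} + z_β = 2.241 + 0.842 = 3.083.
n = 2 × (3.083 / 0.46)² = 2 × 6.702² = 2 × 44.92 = 89.8.
Round up to the next whole participant.

n = 90 per group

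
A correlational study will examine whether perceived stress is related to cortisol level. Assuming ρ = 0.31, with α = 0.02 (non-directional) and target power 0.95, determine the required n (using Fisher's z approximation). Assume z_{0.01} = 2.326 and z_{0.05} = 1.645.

Fisher's z: C = ½·ln((1+r)/(1−r)) = ½·ln(1.8986) = 0.3205.
n = ((z_{α/2} + z_β)/C)² + 3.
(2.326 + 1.645) / 0.3205 = 3.971 / 0.3205 = 12.390.
n = 12.390² + 3 = 153.51 + 3 = 156.5.
Round up.

n = 157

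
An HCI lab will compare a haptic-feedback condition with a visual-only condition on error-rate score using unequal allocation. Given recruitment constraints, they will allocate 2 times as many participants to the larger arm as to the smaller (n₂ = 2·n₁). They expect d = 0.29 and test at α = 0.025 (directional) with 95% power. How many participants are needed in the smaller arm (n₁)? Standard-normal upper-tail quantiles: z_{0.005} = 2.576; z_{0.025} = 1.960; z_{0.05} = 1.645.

With allocation ratio k = n₂/n₁ = 2, Var(x̄₁−x̄₂) = σ²(1/n₁ + 1/(k·n₁)) = σ²·(k+1)/(k·n₁).
So n₁ = (1 + 1/k)·((z_{α} + z_β)/d)² = 1.500 × (3.605/0.29)².
n₁ = 1.500 × 154.53 = 231.8.
Round up: n₁ = 232, giving n₂ = 2 × 232 = 464.

n₁ = 232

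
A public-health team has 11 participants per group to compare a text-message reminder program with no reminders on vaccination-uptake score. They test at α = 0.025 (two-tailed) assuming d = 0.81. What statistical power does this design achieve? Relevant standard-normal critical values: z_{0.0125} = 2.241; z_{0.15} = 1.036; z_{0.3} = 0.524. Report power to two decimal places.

power ≈ 0.37

For two equal groups, power = Φ(d·√(n/2) − z_{α/2}).
d·√(n/2) = 0.81 × √(11/2) = 0.81 × 2.345 = 1.900.
z_β = 1.900 − 2.241 = -0.341.
Power = Φ(-0.341) = 0.366.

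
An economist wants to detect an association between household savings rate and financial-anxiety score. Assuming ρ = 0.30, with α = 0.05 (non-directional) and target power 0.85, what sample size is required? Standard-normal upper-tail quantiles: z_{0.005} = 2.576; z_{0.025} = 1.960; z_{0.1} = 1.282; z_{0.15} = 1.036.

Fisher's z: C = ½·ln((1+r)/(1−r)) = ½·ln(1.8571) = 0.3095.
n = ((z_{α/2} + z_β)/C)² + 3.
(1.960 + 1.036) / 0.3095 = 2.996 / 0.3095 = 9.680.
n = 9.680² + 3 = 93.70 + 3 = 96.7.
Round up.

n = 97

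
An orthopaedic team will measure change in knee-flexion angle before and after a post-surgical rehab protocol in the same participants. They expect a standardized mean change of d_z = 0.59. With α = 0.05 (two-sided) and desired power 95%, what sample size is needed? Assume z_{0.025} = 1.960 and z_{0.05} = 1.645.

n = 38 pairs

For a paired (one-sample on differences) test: n = ((z_{α/2} + z_β) / d)².
z_{α/2} + z_β = 1.960 + 1.645 = 3.605.
n = (3.605 / 0.59)² = 6.110² = 37.33.
Round up.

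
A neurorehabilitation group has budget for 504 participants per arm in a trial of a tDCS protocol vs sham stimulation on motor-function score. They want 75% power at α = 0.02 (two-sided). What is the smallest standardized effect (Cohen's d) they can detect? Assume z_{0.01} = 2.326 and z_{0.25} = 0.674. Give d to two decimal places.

d_min ≈ 0.19

For two independent groups of n = 504 each: d_min = (z_{α/2} + z_β)·√(2/n).
z-sum = 2.326 + 0.674 = 3.000.
d_min = 3.000 × √(2/504) = 3.000 × 0.0630 = 0.189.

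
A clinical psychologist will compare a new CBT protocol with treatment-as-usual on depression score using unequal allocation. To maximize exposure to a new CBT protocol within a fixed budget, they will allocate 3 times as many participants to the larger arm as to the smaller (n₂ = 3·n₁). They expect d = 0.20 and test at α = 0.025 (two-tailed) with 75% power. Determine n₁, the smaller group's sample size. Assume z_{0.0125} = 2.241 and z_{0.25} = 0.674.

With allocation ratio k = n₂/n₁ = 3, Var(x̄₁−x̄₂) = σ²(1/n₁ + 1/(k·n₁)) = σ²·(k+1)/(k·n₁).
So n₁ = (1 + 1/k)·((z_{α/2} + z_β)/d)² = 1.333 × (2.915/0.20)².
n₁ = 1.333 × 212.43 = 283.2.
Round up: n₁ = 284, giving n₂ = 3 × 284 = 852.

n₁ = 284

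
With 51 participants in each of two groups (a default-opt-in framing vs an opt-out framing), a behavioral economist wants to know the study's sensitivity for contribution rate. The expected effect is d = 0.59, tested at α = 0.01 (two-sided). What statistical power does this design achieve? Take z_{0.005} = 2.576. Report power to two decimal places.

For two equal groups, power = Φ(d·√(n/2) − z_{α/2}).
d·√(n/2) = 0.59 × √(51/2) = 0.59 × 5.050 = 2.979.
z_β = 2.979 − 2.576 = 0.403.
Power = Φ(0.403) = 0.657.

power ≈ 0.66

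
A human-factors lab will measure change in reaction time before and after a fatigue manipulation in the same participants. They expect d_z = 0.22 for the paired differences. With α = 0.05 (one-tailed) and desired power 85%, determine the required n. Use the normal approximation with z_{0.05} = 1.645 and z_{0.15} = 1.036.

n = 149 pairs

For a paired (one-sample on differences) test: n = ((z_{α} + z_β) / d)².
z_{α} + z_β = 1.645 + 1.036 = 2.681.
n = (2.681 / 0.22)² = 12.186² = 148.51.
Round up.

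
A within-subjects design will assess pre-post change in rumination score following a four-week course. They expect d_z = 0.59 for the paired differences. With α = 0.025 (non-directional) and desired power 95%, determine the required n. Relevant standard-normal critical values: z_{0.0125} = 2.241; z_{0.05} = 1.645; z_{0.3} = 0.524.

For a paired (one-sample on differences) test: n = ((z_{α/2} + z_β) / d)².
z_{α/2} + z_β = 2.241 + 1.645 = 3.886.
n = (3.886 / 0.59)² = 6.586² = 43.38.
Round up.

n = 44 pairs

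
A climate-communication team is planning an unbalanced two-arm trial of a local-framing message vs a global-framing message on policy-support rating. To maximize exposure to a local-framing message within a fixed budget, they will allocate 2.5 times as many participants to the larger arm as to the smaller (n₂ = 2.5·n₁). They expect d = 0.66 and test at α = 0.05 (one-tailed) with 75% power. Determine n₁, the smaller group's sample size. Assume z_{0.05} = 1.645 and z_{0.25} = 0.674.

n₁ = 18

With allocation ratio k = n₂/n₁ = 2.5, Var(x̄₁−x̄₂) = σ²(1/n₁ + 1/(k·n₁)) = σ²·(k+1)/(k·n₁).
So n₁ = (1 + 1/k)·((z_{α} + z_β)/d)² = 1.400 × (2.319/0.66)².
n₁ = 1.400 × 12.35 = 17.3.
Round up: n₁ = 18, giving n₂ = 2.5 × 18 = 45.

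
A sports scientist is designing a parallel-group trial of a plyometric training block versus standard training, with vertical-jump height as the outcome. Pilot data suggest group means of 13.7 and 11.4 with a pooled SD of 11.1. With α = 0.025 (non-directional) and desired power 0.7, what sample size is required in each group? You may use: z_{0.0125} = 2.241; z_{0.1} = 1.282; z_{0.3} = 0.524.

Cohen's d = |M₁ − M₂| / SD_pooled = |13.7 − 11.4| / 11.1 = 2.3 / 11.1 = 0.207.
For two independent groups with equal n: n = 2·((z_{α/2} + z_β) / d)².
z_{α/2} + z_β = 2.241 + 0.524 = 2.765.
n = 2 × (2.765 / 0.207)² = 2 × 13.357² = 2 × 178.42 = 356.8.
Round up to the next whole participant.

n = 357 per group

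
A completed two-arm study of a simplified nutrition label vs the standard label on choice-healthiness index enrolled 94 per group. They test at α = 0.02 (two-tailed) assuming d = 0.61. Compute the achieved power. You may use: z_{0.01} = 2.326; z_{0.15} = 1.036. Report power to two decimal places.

For two equal groups, power = Φ(d·√(n/2) − z_{α/2}).
d·√(n/2) = 0.61 × √(94/2) = 0.61 × 6.856 = 4.182.
z_β = 4.182 − 2.326 = 1.856.
Power = Φ(1.856) = 0.968.

power ≈ 0.97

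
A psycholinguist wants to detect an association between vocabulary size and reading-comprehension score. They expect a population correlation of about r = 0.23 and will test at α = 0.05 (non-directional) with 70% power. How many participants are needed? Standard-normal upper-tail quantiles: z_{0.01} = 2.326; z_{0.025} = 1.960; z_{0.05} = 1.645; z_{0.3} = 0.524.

Fisher's z: C = ½·ln((1+r)/(1−r)) = ½·ln(1.5974) = 0.2342.
n = ((z_{α/2} + z_β)/C)² + 3.
(1.960 + 0.524) / 0.2342 = 2.484 / 0.2342 = 10.606.
n = 10.606² + 3 = 112.49 + 3 = 115.5.
Round up.

n = 116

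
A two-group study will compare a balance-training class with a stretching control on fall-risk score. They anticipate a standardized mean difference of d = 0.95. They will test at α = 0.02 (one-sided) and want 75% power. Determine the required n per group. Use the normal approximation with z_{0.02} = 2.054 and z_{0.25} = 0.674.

n = 17 per group

For two independent groups with equal n: n = 2·((z_{α} + z_β) / d)².
z_{α} + z_β = 2.054 + 0.674 = 2.728.
n = 2 × (2.728 / 0.95)² = 2 × 2.872² = 2 × 8.25 = 16.5.
Round up to the next whole participant.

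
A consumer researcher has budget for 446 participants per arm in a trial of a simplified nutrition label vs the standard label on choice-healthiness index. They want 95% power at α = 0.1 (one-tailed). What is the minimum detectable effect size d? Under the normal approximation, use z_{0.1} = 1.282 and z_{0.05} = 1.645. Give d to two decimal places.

For two independent groups of n = 446 each: d_min = (z_{α} + z_β)·√(2/n).
z-sum = 1.282 + 1.645 = 2.927.
d_min = 2.927 × √(2/446) = 2.927 × 0.0670 = 0.196.

d_min ≈ 0.20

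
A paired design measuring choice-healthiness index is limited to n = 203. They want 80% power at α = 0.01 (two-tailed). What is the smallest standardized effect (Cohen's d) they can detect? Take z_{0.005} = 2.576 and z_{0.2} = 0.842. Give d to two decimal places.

d_min ≈ 0.24

For a single sample (or paired design) of n = 203: d_min = (z_{α/2} + z_β)/√n.
z-sum = 2.576 + 0.842 = 3.418.
d_min = 3.418 / √203 = 3.418 / 14.248 = 0.240.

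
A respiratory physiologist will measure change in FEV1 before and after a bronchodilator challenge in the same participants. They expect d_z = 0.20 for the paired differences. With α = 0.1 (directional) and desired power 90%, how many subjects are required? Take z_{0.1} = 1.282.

n = 165 pairs

For a paired (one-sample on differences) test: n = ((z_{α} + z_β) / d)².
z_{α} + z_β = 1.282 + 1.282 = 2.564.
n = (2.564 / 0.20)² = 12.820² = 164.35.
Round up.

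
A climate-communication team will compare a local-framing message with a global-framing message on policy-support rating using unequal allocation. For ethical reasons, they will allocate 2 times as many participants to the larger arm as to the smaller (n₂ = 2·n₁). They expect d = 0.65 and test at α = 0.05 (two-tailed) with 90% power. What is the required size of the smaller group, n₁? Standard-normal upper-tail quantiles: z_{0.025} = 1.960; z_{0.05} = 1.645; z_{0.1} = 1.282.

n₁ = 38

With allocation ratio k = n₂/n₁ = 2, Var(x̄₁−x̄₂) = σ²(1/n₁ + 1/(k·n₁)) = σ²·(k+1)/(k·n₁).
So n₁ = (1 + 1/k)·((z_{α/2} + z_β)/d)² = 1.500 × (3.242/0.65)².
n₁ = 1.500 × 24.88 = 37.3.
Round up: n₁ = 38, giving n₂ = 2 × 38 = 76.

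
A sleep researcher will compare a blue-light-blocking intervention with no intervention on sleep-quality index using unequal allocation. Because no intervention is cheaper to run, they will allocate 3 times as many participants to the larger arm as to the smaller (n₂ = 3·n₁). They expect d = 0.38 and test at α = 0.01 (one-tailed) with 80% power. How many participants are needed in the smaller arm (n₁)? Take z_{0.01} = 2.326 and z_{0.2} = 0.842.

n₁ = 93

With allocation ratio k = n₂/n₁ = 3, Var(x̄₁−x̄₂) = σ²(1/n₁ + 1/(k·n₁)) = σ²·(k+1)/(k·n₁).
So n₁ = (1 + 1/k)·((z_{α} + z_β)/d)² = 1.333 × (3.168/0.38)².
n₁ = 1.333 × 69.50 = 92.7.
Round up: n₁ = 93, giving n₂ = 3 × 93 = 279.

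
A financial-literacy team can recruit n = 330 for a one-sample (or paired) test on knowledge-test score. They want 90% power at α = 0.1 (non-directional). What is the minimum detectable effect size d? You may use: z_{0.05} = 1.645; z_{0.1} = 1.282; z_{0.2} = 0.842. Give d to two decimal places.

For a single sample (or paired design) of n = 330: d_min = (z_{α/2} + z_β)/√n.
z-sum = 1.645 + 1.282 = 2.927.
d_min = 2.927 / √330 = 2.927 / 18.166 = 0.161.

d_min ≈ 0.16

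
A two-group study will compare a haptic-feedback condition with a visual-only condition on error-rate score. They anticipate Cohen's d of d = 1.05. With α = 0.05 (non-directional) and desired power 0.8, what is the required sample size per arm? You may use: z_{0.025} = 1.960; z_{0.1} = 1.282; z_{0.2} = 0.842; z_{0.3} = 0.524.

n = 15 per group

For two independent groups with equal n: n = 2·((z_{α/2} + z_β) / d)².
z_{α/2} + z_β = 1.960 + 0.842 = 2.802.
n = 2 × (2.802 / 1.05)² = 2 × 2.669² = 2 × 7.12 = 14.2.
Round up to the next whole participant.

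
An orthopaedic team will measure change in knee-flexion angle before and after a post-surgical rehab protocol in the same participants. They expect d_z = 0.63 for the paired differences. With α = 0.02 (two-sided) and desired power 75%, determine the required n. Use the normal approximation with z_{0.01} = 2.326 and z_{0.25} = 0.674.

n = 23 pairs

For a paired (one-sample on differences) test: n = ((z_{α/2} + z_β) / d)².
z_{α/2} + z_β = 2.326 + 0.674 = 3.000.
n = (3.000 / 0.63)² = 4.762² = 22.68.
Round up.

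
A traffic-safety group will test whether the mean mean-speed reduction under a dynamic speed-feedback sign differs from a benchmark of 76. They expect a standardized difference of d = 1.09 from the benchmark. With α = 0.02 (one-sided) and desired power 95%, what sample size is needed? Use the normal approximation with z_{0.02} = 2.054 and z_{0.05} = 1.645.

For a one-sample test: n = ((z_{α} + z_β) / d)².
z_{α} + z_β = 2.054 + 1.645 = 3.699.
n = (3.699 / 1.09)² = 3.394² = 11.52.
Round up.

n = 12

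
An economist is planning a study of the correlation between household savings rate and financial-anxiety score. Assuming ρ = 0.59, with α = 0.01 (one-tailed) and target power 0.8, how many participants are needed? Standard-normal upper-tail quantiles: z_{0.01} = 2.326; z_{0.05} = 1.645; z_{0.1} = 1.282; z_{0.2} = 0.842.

Fisher's z: C = ½·ln((1+r)/(1−r)) = ½·ln(3.8780) = 0.6777.
n = ((z_{α} + z_β)/C)² + 3.
(2.326 + 0.842) / 0.6777 = 3.168 / 0.6777 = 4.675.
n = 4.675² + 3 = 21.85 + 3 = 24.9.
Round up.

n = 25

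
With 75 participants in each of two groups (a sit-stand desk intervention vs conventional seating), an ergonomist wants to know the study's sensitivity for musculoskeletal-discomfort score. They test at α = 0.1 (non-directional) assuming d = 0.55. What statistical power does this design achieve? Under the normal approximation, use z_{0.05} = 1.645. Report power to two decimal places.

power ≈ 0.96

For two equal groups, power = Φ(d·√(n/2) − z_{α/2}).
d·√(n/2) = 0.55 × √(75/2) = 0.55 × 6.124 = 3.368.
z_β = 3.368 − 1.645 = 1.723.
Power = Φ(1.723) = 0.958.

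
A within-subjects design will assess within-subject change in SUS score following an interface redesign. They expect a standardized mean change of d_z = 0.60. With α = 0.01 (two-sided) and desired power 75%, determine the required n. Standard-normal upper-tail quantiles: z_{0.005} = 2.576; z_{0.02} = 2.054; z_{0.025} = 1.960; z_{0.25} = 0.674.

n = 30 pairs

For a paired (one-sample on differences) test: n = ((z_{α/2} + z_β) / d)².
z_{α/2} + z_β = 2.576 + 0.674 = 3.250.
n = (3.250 / 0.60)² = 5.417² = 29.34.
Round up.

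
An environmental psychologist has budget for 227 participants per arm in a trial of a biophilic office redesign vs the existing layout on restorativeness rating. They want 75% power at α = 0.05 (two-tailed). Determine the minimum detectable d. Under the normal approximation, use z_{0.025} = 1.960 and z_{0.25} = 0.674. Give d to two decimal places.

For two independent groups of n = 227 each: d_min = (z_{α/2} + z_β)·√(2/n).
z-sum = 1.960 + 0.674 = 2.634.
d_min = 2.634 × √(2/227) = 2.634 × 0.0939 = 0.247.

d_min ≈ 0.25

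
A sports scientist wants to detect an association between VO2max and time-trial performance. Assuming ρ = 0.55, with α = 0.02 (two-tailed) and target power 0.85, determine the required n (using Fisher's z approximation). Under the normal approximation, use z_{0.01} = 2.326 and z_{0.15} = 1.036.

Fisher's z: C = ½·ln((1+r)/(1−r)) = ½·ln(3.4444) = 0.6184.
n = ((z_{α/2} + z_β)/C)² + 3.
(2.326 + 1.036) / 0.6184 = 3.362 / 0.6184 = 5.437.
n = 5.437² + 3 = 29.56 + 3 = 32.6.
Round up.

n = 33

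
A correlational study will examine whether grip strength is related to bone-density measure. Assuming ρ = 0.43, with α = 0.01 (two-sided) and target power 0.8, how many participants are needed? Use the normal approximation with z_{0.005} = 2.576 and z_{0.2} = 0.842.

n = 59

Fisher's z: C = ½·ln((1+r)/(1−r)) = ½·ln(2.5088) = 0.4599.
n = ((z_{α/2} + z_β)/C)² + 3.
(2.576 + 0.842) / 0.4599 = 3.418 / 0.4599 = 7.432.
n = 7.432² + 3 = 55.24 + 3 = 58.2.
Round up.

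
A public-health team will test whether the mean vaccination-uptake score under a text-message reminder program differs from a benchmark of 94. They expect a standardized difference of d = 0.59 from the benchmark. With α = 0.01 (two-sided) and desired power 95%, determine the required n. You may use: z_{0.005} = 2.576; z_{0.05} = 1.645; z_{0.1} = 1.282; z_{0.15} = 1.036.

n = 52

For a one-sample test: n = ((z_{α/2} + z_β) / d)².
z_{α/2} + z_β = 2.576 + 1.645 = 4.221.
n = (4.221 / 0.59)² = 7.154² = 51.18.
Round up.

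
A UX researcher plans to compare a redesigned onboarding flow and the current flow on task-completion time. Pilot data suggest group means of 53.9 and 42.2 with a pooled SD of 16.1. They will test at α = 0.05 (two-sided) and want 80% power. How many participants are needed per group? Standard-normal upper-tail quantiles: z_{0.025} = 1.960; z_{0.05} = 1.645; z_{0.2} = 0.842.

Cohen's d = |M₁ − M₂| / SD_pooled = |53.9 − 42.2| / 16.1 = 11.7 / 16.1 = 0.727.
For two independent groups with equal n: n = 2·((z_{α/2} + z_β) / d)².
z_{α/2} + z_β = 1.960 + 0.842 = 2.802.
n = 2 × (2.802 / 0.727)² = 2 × 3.854² = 2 × 14.85 = 29.7.
Round up to the next whole participant.

n = 30 per group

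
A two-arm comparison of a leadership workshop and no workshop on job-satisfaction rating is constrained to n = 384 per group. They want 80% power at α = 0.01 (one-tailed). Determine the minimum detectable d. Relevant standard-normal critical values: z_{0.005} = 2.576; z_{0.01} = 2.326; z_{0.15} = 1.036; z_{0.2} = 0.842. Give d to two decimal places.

d_min ≈ 0.23

For two independent groups of n = 384 each: d_min = (z_{α} + z_β)·√(2/n).
z-sum = 2.326 + 0.842 = 3.168.
d_min = 3.168 × √(2/384) = 3.168 × 0.0722 = 0.229.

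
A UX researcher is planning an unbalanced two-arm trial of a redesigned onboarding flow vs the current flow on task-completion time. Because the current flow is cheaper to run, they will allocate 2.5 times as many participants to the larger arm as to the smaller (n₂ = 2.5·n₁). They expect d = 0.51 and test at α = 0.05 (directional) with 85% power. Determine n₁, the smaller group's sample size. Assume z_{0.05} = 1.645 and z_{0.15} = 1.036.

n₁ = 39

With allocation ratio k = n₂/n₁ = 2.5, Var(x̄₁−x̄₂) = σ²(1/n₁ + 1/(k·n₁)) = σ²·(k+1)/(k·n₁).
So n₁ = (1 + 1/k)·((z_{α} + z_β)/d)² = 1.400 × (2.681/0.51)².
n₁ = 1.400 × 27.63 = 38.7.
Round up: n₁ = 39, giving n₂ = ⌈2.5 × 39⌉ = ⌈97.5⌉ = 98.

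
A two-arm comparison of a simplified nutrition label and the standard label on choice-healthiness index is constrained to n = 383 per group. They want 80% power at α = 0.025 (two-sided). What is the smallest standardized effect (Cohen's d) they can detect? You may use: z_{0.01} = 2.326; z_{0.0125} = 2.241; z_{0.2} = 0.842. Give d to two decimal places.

For two independent groups of n = 383 each: d_min = (z_{α/2} + z_β)·√(2/n).
z-sum = 2.241 + 0.842 = 3.083.
d_min = 3.083 × √(2/383) = 3.083 × 0.0723 = 0.223.

d_min ≈ 0.22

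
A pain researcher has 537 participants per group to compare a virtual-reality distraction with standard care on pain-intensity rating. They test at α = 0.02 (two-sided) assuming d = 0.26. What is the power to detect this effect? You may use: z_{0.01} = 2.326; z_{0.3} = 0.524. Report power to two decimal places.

power ≈ 0.97

For two equal groups, power = Φ(d·√(n/2) − z_{α/2}).
d·√(n/2) = 0.26 × √(537/2) = 0.26 × 16.386 = 4.260.
z_β = 4.260 − 2.326 = 1.934.
Power = Φ(1.934) = 0.973.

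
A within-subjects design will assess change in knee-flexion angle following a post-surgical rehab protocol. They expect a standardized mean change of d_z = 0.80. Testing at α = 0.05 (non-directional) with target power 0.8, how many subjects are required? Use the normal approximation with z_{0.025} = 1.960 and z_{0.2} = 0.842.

n = 13 pairs

For a paired (one-sample on differences) test: n = ((z_{α/2} + z_β) / d)².
z_{α/2} + z_β = 1.960 + 0.842 = 2.802.
n = (2.802 / 0.80)² = 3.502² = 12.27.
Round up.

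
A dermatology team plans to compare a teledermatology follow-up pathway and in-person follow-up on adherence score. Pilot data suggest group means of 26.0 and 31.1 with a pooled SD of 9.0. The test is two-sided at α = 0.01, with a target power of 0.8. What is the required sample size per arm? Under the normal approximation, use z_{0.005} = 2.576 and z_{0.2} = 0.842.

Cohen's d = |M₁ − M₂| / SD_pooled = |26.0 − 31.1| / 9.0 = 5.1 / 9.0 = 0.567.
For two independent groups with equal n: n = 2·((z_{α/2} + z_β) / d)².
z_{α/2} + z_β = 2.576 + 0.842 = 3.418.
n = 2 × (3.418 / 0.567)² = 2 × 6.028² = 2 × 36.34 = 72.7.
Round up to the next whole participant.

n = 73 per group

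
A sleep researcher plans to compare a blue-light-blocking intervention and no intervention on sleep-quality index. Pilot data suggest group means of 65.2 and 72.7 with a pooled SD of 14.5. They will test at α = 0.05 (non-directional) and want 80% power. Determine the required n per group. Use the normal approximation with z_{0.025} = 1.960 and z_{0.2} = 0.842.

n = 59 per group

Cohen's d = |M₁ − M₂| / SD_pooled = |65.2 − 72.7| / 14.5 = 7.5 / 14.5 = 0.517.
For two independent groups with equal n: n = 2·((z_{α/2} + z_β) / d)².
z_{α/2} + z_β = 1.960 + 0.842 = 2.802.
n = 2 × (2.802 / 0.517)² = 2 × 5.420² = 2 × 29.37 = 58.7.
Round up to the next whole participant.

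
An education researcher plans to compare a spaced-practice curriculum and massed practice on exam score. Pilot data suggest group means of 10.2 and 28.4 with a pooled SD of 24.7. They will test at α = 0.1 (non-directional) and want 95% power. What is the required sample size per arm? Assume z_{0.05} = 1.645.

Cohen's d = |M₁ − M₂| / SD_pooled = |10.2 − 28.4| / 24.7 = 18.2 / 24.7 = 0.737.
For two independent groups with equal n: n = 2·((z_{α/2} + z_β) / d)².
z_{α/2} + z_β = 1.645 + 1.645 = 3.290.
n = 2 × (3.290 / 0.737)² = 2 × 4.464² = 2 × 19.93 = 39.9.
Round up to the next whole participant.

n = 40 per group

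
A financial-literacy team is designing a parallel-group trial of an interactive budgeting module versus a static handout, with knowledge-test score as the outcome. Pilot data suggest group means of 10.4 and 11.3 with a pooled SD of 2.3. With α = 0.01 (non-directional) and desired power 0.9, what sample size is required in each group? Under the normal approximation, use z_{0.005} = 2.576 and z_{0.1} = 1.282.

Cohen's d = |M₁ − M₂| / SD_pooled = |10.4 − 11.3| / 2.3 = 0.9 / 2.3 = 0.391.
For two independent groups with equal n: n = 2·((z_{α/2} + z_β) / d)².
z_{α/2} + z_β = 2.576 + 1.282 = 3.858.
n = 2 × (3.858 / 0.391)² = 2 × 9.867² = 2 × 97.36 = 194.7.
Round up to the next whole participant.

n = 195 per group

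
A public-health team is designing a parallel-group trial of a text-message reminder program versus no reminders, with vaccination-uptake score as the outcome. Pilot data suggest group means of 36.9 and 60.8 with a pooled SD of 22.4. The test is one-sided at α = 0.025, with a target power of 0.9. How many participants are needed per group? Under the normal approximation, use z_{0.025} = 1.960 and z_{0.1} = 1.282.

Cohen's d = |M₁ − M₂| / SD_pooled = |36.9 − 60.8| / 22.4 = 23.9 / 22.4 = 1.067.
For two independent groups with equal n: n = 2·((z_{α} + z_β) / d)².
z_{α} + z_β = 1.960 + 1.282 = 3.242.
n = 2 × (3.242 / 1.067)² = 2 × 3.038² = 2 × 9.23 = 18.5.
Round up to the next whole participant.

n = 19 per group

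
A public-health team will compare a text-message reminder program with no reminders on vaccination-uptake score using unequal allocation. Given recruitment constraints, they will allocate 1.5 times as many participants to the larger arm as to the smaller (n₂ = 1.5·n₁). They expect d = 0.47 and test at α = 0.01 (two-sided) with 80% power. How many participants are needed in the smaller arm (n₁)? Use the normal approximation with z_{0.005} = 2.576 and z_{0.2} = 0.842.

With allocation ratio k = n₂/n₁ = 1.5, Var(x̄₁−x̄₂) = σ²(1/n₁ + 1/(k·n₁)) = σ²·(k+1)/(k·n₁).
So n₁ = (1 + 1/k)·((z_{α/2} + z_β)/d)² = 1.667 × (3.418/0.47)².
n₁ = 1.667 × 52.89 = 88.1.
Round up: n₁ = 89, giving n₂ = ⌈1.5 × 89⌉ = ⌈133.5⌉ = 134.

n₁ = 89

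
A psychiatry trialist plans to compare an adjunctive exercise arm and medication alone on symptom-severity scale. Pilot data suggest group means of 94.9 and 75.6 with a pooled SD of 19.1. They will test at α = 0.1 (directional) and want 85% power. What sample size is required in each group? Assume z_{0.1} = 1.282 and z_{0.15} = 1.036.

n = 11 per group

Cohen's d = |M₁ − M₂| / SD_pooled = |94.9 − 75.6| / 19.1 = 19.3 / 19.1 = 1.010.
For two independent groups with equal n: n = 2·((z_{α} + z_β) / d)².
z_{α} + z_β = 1.282 + 1.036 = 2.318.
n = 2 × (2.318 / 1.010)² = 2 × 2.295² = 2 × 5.27 = 10.5.
Round up to the next whole participant.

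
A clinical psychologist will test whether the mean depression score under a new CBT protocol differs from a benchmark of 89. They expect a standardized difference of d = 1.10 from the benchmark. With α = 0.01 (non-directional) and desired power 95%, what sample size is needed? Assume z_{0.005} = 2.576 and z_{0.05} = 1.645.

For a one-sample test: n = ((z_{α/2} + z_β) / d)².
z_{α/2} + z_β = 2.576 + 1.645 = 4.221.
n = (4.221 / 1.10)² = 3.837² = 14.72.
Round up.

n = 15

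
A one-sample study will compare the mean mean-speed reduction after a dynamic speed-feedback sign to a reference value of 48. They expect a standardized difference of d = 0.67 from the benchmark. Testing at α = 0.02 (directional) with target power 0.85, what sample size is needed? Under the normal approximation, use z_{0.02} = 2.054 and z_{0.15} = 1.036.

n = 22

For a one-sample test: n = ((z_{α} + z_β) / d)².
z_{α} + z_β = 2.054 + 1.036 = 3.090.
n = (3.090 / 0.67)² = 4.612² = 21.27.
Round up.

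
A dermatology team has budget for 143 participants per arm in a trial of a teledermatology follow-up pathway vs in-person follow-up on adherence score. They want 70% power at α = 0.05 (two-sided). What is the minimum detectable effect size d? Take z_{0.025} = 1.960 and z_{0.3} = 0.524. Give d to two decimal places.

For two independent groups of n = 143 each: d_min = (z_{α/2} + z_β)·√(2/n).
z-sum = 1.960 + 0.524 = 2.484.
d_min = 2.484 × √(2/143) = 2.484 × 0.1183 = 0.294.

d_min ≈ 0.29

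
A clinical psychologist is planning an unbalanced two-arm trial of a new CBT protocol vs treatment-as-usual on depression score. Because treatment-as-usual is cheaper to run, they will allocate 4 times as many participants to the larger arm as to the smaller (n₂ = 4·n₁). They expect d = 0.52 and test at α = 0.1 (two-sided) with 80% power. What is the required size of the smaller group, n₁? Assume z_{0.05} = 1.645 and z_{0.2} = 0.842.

n₁ = 29

With allocation ratio k = n₂/n₁ = 4, Var(x̄₁−x̄₂) = σ²(1/n₁ + 1/(k·n₁)) = σ²·(k+1)/(k·n₁).
So n₁ = (1 + 1/k)·((z_{α/2} + z_β)/d)² = 1.250 × (2.487/0.52)².
n₁ = 1.250 × 22.87 = 28.6.
Round up: n₁ = 29, giving n₂ = 4 × 29 = 116.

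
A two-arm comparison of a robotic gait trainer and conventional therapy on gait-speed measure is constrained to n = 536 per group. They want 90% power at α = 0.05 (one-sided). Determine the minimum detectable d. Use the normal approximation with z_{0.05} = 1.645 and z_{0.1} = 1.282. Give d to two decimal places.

d_min ≈ 0.18

For two independent groups of n = 536 each: d_min = (z_{α} + z_β)·√(2/n).
z-sum = 1.645 + 1.282 = 2.927.
d_min = 2.927 × √(2/536) = 2.927 × 0.0611 = 0.179.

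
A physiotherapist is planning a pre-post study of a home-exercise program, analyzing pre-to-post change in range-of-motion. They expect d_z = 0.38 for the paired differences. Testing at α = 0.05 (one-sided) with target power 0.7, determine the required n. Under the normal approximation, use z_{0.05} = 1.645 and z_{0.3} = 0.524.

For a paired (one-sample on differences) test: n = ((z_{α} + z_β) / d)².
z_{α} + z_β = 1.645 + 0.524 = 2.169.
n = (2.169 / 0.38)² = 5.708² = 32.58.
Round up.

n = 33 pairs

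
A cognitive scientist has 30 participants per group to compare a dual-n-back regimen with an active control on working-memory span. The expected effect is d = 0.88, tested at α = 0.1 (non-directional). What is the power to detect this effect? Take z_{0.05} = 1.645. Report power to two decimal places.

For two equal groups, power = Φ(d·√(n/2) − z_{α/2}).
d·√(n/2) = 0.88 × √(30/2) = 0.88 × 3.873 = 3.408.
z_β = 3.408 − 1.645 = 1.763.
Power = Φ(1.763) = 0.961.

power ≈ 0.96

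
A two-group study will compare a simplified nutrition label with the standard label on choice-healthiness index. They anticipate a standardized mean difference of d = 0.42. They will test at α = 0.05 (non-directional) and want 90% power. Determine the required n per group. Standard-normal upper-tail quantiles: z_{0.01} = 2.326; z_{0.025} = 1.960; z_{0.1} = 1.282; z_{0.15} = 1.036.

n = 120 per group

For two independent groups with equal n: n = 2·((z_{α/2} + z_β) / d)².
z_{α/2} + z_β = 1.960 + 1.282 = 3.242.
n = 2 × (3.242 / 0.42)² = 2 × 7.719² = 2 × 59.58 = 119.2.
Round up to the next whole participant.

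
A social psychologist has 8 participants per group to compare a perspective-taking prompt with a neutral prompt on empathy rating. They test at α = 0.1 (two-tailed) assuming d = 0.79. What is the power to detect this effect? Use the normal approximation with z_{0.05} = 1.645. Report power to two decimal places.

For two equal groups, power = Φ(d·√(n/2) − z_{α/2}).
d·√(n/2) = 0.79 × √(8/2) = 0.79 × 2.000 = 1.580.
z_β = 1.580 − 1.645 = -0.065.
Power = Φ(-0.065) = 0.474.

power ≈ 0.47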